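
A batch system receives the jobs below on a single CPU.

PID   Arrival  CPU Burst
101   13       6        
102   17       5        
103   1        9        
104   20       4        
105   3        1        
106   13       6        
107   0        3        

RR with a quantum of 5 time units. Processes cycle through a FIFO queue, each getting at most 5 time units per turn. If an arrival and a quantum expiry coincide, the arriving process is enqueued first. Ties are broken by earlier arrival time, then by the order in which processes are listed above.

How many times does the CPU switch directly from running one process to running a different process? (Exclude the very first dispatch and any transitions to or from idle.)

9

Timeline: | 107 0-3 | 103 3-8 | 105 8-9 | 103 9-13 | 101 13-18 | 106 18-23 | 102 23-28 | 101 28-29 | 104 29-33 | 106 33-34 |
Completion: 101=29  102=28  103=13  104=33  105=9  106=34  107=3
Turnaround (C−A): 101=16  102=11  103=12  104=13  105=6  106=21  107=3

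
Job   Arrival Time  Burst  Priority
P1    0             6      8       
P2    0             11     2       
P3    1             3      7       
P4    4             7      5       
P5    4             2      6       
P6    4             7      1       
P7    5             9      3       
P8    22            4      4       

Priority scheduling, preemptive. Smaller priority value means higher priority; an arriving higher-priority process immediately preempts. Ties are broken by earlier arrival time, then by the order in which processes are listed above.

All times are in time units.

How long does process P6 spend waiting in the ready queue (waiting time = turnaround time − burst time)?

0

Gantt: | P2 0-4 | P6 4-11 | P2 11-18 | P7 18-27 | P8 27-31 | P4 31-38 | P5 38-40 | P3 40-43 | P1 43-49 |
Completion: P1=49  P2=18  P3=43  P4=38  P5=40  P6=11  P7=27  P8=31
Waiting(P6) = turnaround − burst = 7 − 7 = 0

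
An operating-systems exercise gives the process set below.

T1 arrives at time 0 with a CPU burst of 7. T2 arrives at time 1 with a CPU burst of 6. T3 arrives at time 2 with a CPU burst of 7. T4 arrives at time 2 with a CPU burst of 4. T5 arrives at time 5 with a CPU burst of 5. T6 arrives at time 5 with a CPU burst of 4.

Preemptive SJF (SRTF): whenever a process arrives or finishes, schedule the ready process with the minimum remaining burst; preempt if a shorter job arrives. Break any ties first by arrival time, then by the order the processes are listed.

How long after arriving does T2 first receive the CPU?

19

Timeline: | T1 0-2 | T4 2-6 | T6 6-10 | T1 10-15 | T5 15-20 | T2 20-26 | T3 26-33 |
Completion: T1=15  T2=26  T3=33  T4=6  T5=20  T6=10
Turnaround (C−A): T1=15  T2=25  T3=31  T4=4  T5=15  T6=5
Response(T2) = first start − arrival = 20 − 1 = 19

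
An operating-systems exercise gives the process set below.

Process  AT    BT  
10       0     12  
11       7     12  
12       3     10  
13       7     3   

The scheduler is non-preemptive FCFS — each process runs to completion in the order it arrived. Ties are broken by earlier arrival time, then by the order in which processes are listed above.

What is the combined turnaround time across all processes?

88

Schedule: | 10 0-12 | 12 12-22 | 11 22-34 | 13 34-37 |
Completion: 10=12  11=34  12=22  13=37
Turnaround (C−A): 10=12  11=27  12=19  13=30
Turnaround = completion − arrival: 10=12, 11=27, 12=19, 13=30
Total turnaround = 12 + 27 + 19 + 30 = 88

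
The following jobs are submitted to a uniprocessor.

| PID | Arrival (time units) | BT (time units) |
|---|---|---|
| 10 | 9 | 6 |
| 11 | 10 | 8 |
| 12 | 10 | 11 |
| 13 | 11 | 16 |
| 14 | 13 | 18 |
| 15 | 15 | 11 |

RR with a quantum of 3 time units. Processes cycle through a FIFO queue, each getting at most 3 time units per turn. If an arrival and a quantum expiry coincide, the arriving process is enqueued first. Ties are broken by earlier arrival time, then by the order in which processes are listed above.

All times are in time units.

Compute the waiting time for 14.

Gantt: | idle 0-9 | 10 9-12 | 11 12-15 | 12 15-18 | 13 18-21 | 10 21-24 | 14 24-27 | 15 27-30 | 11 30-33 | 12 33-36 | 13 36-39 | 14 39-42 | 15 42-45 | 11 45-47 | 12 47-50 | 13 50-53 | 14 53-56 | 15 56-59 | 12 59-61 | 13 61-64 | 14 64-67 | 15 67-69 | 13 69-72 | 14 72-75 | 13 75-76 | 14 76-79 |
Completion: 10=24  11=47  12=61  13=76  14=79  15=69
Turnaround (C−A): 10=15  11=37  12=51  13=65  14=66  15=54
Waiting(14) = turnaround − burst = 66 − 18 = 48

48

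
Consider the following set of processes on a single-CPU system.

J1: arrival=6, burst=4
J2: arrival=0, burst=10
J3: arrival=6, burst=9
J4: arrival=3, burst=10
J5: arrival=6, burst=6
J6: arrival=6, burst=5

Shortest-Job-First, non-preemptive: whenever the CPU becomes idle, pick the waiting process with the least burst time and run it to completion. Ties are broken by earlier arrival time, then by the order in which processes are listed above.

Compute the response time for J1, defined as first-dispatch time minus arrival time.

Schedule: | J2 0-10 | J1 10-14 | J6 14-19 | J5 19-25 | J3 25-34 | J4 34-44 |
Completion: J1=14  J2=10  J3=34  J4=44  J5=25  J6=19
Response(J1) = first start − arrival = 10 − 6 = 4

4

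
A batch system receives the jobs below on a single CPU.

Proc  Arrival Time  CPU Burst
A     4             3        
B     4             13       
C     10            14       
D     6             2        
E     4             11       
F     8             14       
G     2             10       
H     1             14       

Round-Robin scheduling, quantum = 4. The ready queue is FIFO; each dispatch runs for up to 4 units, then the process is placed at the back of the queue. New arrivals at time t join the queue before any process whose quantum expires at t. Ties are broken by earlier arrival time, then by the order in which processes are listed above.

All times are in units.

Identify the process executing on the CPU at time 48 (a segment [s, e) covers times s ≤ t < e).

H

Timeline: | idle 0-1 | H 1-5 | G 5-9 | A 9-12 | B 12-16 | E 16-20 | H 20-24 | D 24-26 | F 26-30 | G 30-34 | C 34-38 | B 38-42 | E 42-46 | H 46-50 | F 50-54 | G 54-56 | C 56-60 | B 60-64 | E 64-67 | H 67-69 | F 69-73 | C 73-77 | B 77-78 | F 78-80 | C 80-82 |
Completion: A=12  B=78  C=82  D=26  E=67  F=80  G=56  H=69
Turnaround (C−A): A=8  B=74  C=72  D=20  E=63  F=72  G=54  H=68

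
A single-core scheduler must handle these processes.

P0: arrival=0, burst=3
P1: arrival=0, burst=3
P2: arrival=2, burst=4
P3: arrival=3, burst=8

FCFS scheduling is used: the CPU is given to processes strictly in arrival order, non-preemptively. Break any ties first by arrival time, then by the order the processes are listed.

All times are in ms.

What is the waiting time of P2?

Schedule: | P0 0-3 | P1 3-6 | P2 6-10 | P3 10-18 |
Completion: P0=3  P1=6  P2=10  P3=18
Waiting(P2) = turnaround − burst = 8 − 4 = 4

4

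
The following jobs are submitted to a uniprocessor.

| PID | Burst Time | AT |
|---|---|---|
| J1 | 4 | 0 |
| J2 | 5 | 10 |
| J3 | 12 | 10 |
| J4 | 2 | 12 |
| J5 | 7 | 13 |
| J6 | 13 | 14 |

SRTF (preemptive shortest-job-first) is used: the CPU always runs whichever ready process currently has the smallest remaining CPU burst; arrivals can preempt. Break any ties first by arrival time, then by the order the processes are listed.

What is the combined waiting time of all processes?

Timeline: | J1 0-4 | idle 4-10 | J2 10-12 | J4 12-14 | J2 14-17 | J5 17-24 | J3 24-36 | J6 36-49 |
Completion: J1=4  J2=17  J3=36  J4=14  J5=24  J6=49
Waiting = turnaround − burst: J1=0, J2=2, J3=14, J4=0, J5=4, J6=22
Total waiting = 0 + 2 + 14 + 0 + 4 + 22 = 42

42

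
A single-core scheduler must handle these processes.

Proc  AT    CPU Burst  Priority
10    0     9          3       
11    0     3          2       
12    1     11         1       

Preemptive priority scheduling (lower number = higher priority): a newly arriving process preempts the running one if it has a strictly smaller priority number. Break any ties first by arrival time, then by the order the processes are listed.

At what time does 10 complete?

23

Gantt: | 11 0-1 | 12 1-12 | 11 12-14 | 10 14-23 |
Completion: 10=23  11=14  12=12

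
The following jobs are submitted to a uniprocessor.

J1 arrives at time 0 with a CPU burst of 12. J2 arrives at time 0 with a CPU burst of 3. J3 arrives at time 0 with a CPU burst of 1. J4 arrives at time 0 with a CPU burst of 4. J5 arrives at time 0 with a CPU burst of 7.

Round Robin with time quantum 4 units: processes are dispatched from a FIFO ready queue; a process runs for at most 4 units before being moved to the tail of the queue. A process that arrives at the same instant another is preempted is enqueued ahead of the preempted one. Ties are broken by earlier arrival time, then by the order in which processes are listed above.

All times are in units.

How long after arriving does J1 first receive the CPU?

0

Schedule: | J1 0-4 | J2 4-7 | J3 7-8 | J4 8-12 | J5 12-16 | J1 16-20 | J5 20-23 | J1 23-27 |
Completion: J1=27  J2=7  J3=8  J4=12  J5=23
Response(J1) = first start − arrival = 0 − 0 = 0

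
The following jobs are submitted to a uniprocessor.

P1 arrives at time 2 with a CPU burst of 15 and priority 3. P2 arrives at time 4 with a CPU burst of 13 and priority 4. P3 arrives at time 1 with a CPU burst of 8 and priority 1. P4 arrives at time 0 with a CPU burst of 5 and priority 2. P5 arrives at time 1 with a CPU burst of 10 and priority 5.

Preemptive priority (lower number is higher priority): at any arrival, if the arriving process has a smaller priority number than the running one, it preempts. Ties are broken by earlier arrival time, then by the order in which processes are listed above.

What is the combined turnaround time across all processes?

Schedule: | P4 0-1 | P3 1-9 | P4 9-13 | P1 13-28 | P2 28-41 | P5 41-51 |
Completion: P1=28  P2=41  P3=9  P4=13  P5=51
Turnaround (C−A): P1=26  P2=37  P3=8  P4=13  P5=50
Turnaround = completion − arrival: P1=26, P2=37, P3=8, P4=13, P5=50
Total turnaround = 26 + 37 + 8 + 13 + 50 = 134

134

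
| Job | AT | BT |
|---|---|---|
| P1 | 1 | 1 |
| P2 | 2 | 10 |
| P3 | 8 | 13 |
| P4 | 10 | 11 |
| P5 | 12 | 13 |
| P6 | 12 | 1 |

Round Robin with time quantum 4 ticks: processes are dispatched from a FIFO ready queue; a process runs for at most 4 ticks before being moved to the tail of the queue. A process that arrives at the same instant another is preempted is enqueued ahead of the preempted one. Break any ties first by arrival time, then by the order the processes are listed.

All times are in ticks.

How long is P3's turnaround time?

41

Schedule: | idle 0-1 | P1 1-2 | P2 2-10 | P3 10-14 | P4 14-18 | P2 18-20 | P5 20-24 | P6 24-25 | P3 25-29 | P4 29-33 | P5 33-37 | P3 37-41 | P4 41-44 | P5 44-48 | P3 48-49 | P5 49-50 |
Completion: P1=2  P2=20  P3=49  P4=44  P5=50  P6=25
Turnaround (C−A): P1=1  P2=18  P3=41  P4=34  P5=38  P6=13
Turnaround(P3) = completion − arrival = 49 − 8 = 41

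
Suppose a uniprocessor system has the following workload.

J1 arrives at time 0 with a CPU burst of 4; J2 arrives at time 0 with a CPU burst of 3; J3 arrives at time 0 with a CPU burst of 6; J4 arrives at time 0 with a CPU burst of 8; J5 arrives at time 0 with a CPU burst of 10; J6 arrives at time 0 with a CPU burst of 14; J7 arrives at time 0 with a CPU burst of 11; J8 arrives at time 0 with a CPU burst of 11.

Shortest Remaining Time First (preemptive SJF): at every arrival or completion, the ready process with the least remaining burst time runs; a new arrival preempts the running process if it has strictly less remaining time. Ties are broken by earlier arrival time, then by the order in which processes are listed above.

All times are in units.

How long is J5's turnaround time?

31

Schedule: | J2 0-3 | J1 3-7 | J3 7-13 | J4 13-21 | J5 21-31 | J7 31-42 | J8 42-53 | J6 53-67 |
Completion: J1=7  J2=3  J3=13  J4=21  J5=31  J6=67  J7=42  J8=53
Turnaround(J5) = completion − arrival = 31 − 0 = 31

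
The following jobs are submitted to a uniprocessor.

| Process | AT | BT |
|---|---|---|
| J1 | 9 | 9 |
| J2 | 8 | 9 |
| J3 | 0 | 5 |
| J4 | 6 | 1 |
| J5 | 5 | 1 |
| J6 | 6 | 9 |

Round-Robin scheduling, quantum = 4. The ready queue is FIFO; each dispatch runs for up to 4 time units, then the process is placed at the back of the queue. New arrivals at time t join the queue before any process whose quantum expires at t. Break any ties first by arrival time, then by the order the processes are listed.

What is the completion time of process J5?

Gantt: | J3 0-5 | J5 5-6 | J4 6-7 | J6 7-11 | J2 11-15 | J1 15-19 | J6 19-23 | J2 23-27 | J1 27-31 | J6 31-32 | J2 32-33 | J1 33-34 |
Completion: J1=34  J2=33  J3=5  J4=7  J5=6  J6=32
Turnaround (C−A): J1=25  J2=25  J3=5  J4=1  J5=1  J6=26

6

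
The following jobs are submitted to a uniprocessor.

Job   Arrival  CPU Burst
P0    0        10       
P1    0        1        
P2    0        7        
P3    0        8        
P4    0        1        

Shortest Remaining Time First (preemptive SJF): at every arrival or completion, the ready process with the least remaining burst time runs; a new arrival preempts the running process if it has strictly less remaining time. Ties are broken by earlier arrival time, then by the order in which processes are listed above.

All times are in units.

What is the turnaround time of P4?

2

Schedule: | P1 0-1 | P4 1-2 | P2 2-9 | P3 9-17 | P0 17-27 |
Completion: P0=27  P1=1  P2=9  P3=17  P4=2
Turnaround (C−A): P0=27  P1=1  P2=9  P3=17  P4=2
Turnaround(P4) = completion − arrival = 2 − 0 = 2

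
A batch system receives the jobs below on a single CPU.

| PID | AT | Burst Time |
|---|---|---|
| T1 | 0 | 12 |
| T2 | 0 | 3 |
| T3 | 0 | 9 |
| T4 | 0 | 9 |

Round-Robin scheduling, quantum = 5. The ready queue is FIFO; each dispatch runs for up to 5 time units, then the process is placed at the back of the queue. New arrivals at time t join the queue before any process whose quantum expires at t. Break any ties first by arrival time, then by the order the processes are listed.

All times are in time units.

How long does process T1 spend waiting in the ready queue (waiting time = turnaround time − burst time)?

21

Schedule: | T1 0-5 | T2 5-8 | T3 8-13 | T4 13-18 | T1 18-23 | T3 23-27 | T4 27-31 | T1 31-33 |
Completion: T1=33  T2=8  T3=27  T4=31
Turnaround (C−A): T1=33  T2=8  T3=27  T4=31
Waiting(T1) = turnaround − burst = 33 − 12 = 21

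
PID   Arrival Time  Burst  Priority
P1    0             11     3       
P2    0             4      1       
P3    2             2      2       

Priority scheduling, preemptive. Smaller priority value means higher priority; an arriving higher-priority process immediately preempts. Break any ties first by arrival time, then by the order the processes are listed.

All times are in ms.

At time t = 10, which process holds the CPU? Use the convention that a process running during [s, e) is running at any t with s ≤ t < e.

Schedule: | P2 0-4 | P3 4-6 | P1 6-17 |
Completion: P1=17  P2=4  P3=6
Turnaround (C−A): P1=17  P2=4  P3=4

P1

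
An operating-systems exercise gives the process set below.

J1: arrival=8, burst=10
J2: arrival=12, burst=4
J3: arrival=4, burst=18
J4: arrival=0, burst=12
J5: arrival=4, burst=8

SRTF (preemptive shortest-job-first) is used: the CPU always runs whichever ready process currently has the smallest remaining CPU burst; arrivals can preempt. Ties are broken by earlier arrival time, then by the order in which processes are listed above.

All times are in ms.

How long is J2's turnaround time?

Timeline: | J4 0-12 | J2 12-16 | J5 16-24 | J1 24-34 | J3 34-52 |
Completion: J1=34  J2=16  J3=52  J4=12  J5=24
Turnaround (C−A): J1=26  J2=4  J3=48  J4=12  J5=20
Turnaround(J2) = completion − arrival = 16 − 12 = 4

4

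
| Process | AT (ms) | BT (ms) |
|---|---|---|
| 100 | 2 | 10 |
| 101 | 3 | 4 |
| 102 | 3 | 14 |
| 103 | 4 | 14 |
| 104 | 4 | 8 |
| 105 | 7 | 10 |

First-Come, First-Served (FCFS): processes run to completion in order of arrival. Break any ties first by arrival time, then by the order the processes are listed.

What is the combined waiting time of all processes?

133

Timeline: | idle 0-2 | 100 2-12 | 101 12-16 | 102 16-30 | 103 30-44 | 104 44-52 | 105 52-62 |
Completion: 100=12  101=16  102=30  103=44  104=52  105=62
Waiting = turnaround − burst: 100=0, 101=9, 102=13, 103=26, 104=40, 105=45
Total waiting = 0 + 9 + 13 + 26 + 40 + 45 = 133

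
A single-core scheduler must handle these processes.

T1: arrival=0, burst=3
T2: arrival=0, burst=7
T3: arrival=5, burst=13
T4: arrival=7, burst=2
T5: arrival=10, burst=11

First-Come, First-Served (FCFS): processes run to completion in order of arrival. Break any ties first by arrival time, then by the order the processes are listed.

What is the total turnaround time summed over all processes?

Schedule: | T1 0-3 | T2 3-10 | T3 10-23 | T4 23-25 | T5 25-36 |
Completion: T1=3  T2=10  T3=23  T4=25  T5=36
Turnaround (C−A): T1=3  T2=10  T3=18  T4=18  T5=26
Turnaround = completion − arrival: T1=3, T2=10, T3=18, T4=18, T5=26
Total turnaround = 3 + 10 + 18 + 18 + 26 = 75

75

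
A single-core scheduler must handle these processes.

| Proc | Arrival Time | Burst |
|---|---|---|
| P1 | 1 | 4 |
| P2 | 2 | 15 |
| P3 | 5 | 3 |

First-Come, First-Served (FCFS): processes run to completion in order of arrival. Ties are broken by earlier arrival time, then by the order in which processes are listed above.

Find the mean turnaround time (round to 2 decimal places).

13.33

Timeline: | idle 0-1 | P1 1-5 | P2 5-20 | P3 20-23 |
Completion: P1=5  P2=20  P3=23
Turnaround (C−A): P1=4  P2=18  P3=18
Turnaround times: P1=4, P2=18, P3=18
Average turnaround = (4+18+18) / 3 = 40/3 = 13.33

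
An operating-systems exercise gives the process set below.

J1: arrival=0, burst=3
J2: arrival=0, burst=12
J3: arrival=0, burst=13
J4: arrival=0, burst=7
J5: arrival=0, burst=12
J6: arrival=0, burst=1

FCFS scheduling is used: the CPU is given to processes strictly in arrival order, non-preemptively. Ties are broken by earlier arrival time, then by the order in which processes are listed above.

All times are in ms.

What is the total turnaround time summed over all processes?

Schedule: | J1 0-3 | J2 3-15 | J3 15-28 | J4 28-35 | J5 35-47 | J6 47-48 |
Completion: J1=3  J2=15  J3=28  J4=35  J5=47  J6=48
Turnaround (C−A): J1=3  J2=15  J3=28  J4=35  J5=47  J6=48
Turnaround = completion − arrival: J1=3, J2=15, J3=28, J4=35, J5=47, J6=48
Total turnaround = 3 + 15 + 28 + 35 + 47 + 48 = 176

176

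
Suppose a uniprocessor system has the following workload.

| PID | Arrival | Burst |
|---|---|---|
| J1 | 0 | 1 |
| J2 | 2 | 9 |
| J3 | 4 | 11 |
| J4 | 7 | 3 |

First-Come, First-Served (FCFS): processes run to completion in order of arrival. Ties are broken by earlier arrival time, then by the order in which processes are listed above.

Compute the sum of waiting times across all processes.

Gantt: | J1 0-1 | idle 1-2 | J2 2-11 | J3 11-22 | J4 22-25 |
Completion: J1=1  J2=11  J3=22  J4=25
Turnaround (C−A): J1=1  J2=9  J3=18  J4=18
Waiting = turnaround − burst: J1=0, J2=0, J3=7, J4=15
Total waiting = 0 + 0 + 7 + 15 = 22

22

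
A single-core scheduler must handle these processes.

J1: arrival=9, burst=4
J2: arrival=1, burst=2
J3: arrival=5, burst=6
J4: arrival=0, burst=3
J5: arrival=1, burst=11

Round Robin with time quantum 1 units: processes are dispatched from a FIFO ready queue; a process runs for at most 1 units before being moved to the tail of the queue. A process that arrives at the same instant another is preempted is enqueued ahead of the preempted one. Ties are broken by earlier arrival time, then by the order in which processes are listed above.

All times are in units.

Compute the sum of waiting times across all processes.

Timeline: | J4 0-1 | J2 1-2 | J5 2-3 | J4 3-4 | J2 4-5 | J5 5-6 | J4 6-7 | J3 7-8 | J5 8-9 | J3 9-10 | J1 10-11 | J5 11-12 | J3 12-13 | J1 13-14 | J5 14-15 | J3 15-16 | J1 16-17 | J5 17-18 | J3 18-19 | J1 19-20 | J5 20-21 | J3 21-22 | J5 22-26 |
Completion: J1=20  J2=5  J3=22  J4=7  J5=26
Waiting = turnaround − burst: J1=7, J2=2, J3=11, J4=4, J5=14
Total waiting = 7 + 2 + 11 + 4 + 14 = 38

38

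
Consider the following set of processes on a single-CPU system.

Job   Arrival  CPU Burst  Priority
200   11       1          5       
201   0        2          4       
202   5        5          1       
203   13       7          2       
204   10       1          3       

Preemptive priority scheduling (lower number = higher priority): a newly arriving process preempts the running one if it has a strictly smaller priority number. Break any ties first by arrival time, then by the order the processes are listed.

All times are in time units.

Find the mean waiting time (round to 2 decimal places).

0.00

Schedule: | 201 0-2 | idle 2-5 | 202 5-10 | 204 10-11 | 200 11-12 | idle 12-13 | 203 13-20 |
Completion: 200=12  201=2  202=10  203=20  204=11
Waiting times: 200=0, 201=0, 202=0, 203=0, 204=0
Average waiting = (0+0+0+0+0) / 5 = 0/5 = 0.00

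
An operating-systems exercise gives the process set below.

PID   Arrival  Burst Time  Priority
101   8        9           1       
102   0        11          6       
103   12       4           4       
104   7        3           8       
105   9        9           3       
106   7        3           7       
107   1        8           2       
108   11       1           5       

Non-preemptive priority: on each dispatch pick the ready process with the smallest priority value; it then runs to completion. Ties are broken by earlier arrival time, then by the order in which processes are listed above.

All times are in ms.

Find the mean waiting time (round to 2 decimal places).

21.13

Gantt: | 102 0-11 | 101 11-20 | 107 20-28 | 105 28-37 | 103 37-41 | 108 41-42 | 106 42-45 | 104 45-48 |
Completion: 101=20  102=11  103=41  104=48  105=37  106=45  107=28  108=42
Turnaround (C−A): 101=12  102=11  103=29  104=41  105=28  106=38  107=27  108=31
Waiting times: 101=3, 102=0, 103=25, 104=38, 105=19, 106=35, 107=19, 108=30
Average waiting = (3+0+25+38+19+35+19+30) / 8 = 169/8 = 21.13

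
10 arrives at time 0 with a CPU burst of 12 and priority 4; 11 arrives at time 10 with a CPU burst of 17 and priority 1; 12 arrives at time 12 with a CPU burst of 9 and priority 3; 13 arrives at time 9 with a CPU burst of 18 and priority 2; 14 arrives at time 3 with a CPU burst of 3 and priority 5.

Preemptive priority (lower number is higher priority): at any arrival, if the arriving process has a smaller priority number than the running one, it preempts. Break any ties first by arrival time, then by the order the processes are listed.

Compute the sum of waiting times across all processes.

Schedule: | 10 0-9 | 13 9-10 | 11 10-27 | 13 27-44 | 12 44-53 | 10 53-56 | 14 56-59 |
Completion: 10=56  11=27  12=53  13=44  14=59
Waiting = turnaround − burst: 10=44, 11=0, 12=32, 13=17, 14=53
Total waiting = 44 + 0 + 32 + 17 + 53 = 146

146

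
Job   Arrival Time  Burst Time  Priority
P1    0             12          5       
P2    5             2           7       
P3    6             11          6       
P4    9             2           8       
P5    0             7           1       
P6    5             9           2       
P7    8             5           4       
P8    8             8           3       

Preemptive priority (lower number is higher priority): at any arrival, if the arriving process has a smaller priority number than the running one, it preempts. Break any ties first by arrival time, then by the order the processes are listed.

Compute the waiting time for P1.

Gantt: | P5 0-7 | P6 7-16 | P8 16-24 | P7 24-29 | P1 29-41 | P3 41-52 | P2 52-54 | P4 54-56 |
Completion: P1=41  P2=54  P3=52  P4=56  P5=7  P6=16  P7=29  P8=24
Waiting(P1) = turnaround − burst = 41 − 12 = 29

29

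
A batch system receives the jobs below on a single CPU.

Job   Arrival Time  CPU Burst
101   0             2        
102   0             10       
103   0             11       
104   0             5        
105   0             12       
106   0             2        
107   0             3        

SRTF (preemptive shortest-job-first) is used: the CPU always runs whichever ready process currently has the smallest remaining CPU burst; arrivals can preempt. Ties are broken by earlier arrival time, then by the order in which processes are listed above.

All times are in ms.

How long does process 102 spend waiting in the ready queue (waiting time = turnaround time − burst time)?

12

Gantt: | 101 0-2 | 106 2-4 | 107 4-7 | 104 7-12 | 102 12-22 | 103 22-33 | 105 33-45 |
Completion: 101=2  102=22  103=33  104=12  105=45  106=4  107=7
Waiting(102) = turnaround − burst = 22 − 10 = 12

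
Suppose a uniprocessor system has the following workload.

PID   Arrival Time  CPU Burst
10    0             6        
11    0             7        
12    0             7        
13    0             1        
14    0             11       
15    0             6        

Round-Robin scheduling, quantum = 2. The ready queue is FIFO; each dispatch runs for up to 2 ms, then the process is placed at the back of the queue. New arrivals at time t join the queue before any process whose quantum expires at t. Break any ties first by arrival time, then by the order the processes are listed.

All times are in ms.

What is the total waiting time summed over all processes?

126

Gantt: | 10 0-2 | 11 2-4 | 12 4-6 | 13 6-7 | 14 7-9 | 15 9-11 | 10 11-13 | 11 13-15 | 12 15-17 | 14 17-19 | 15 19-21 | 10 21-23 | 11 23-25 | 12 25-27 | 14 27-29 | 15 29-31 | 11 31-32 | 12 32-33 | 14 33-38 |
Completion: 10=23  11=32  12=33  13=7  14=38  15=31
Waiting = turnaround − burst: 10=17, 11=25, 12=26, 13=6, 14=27, 15=25
Total waiting = 17 + 25 + 26 + 6 + 27 + 25 = 126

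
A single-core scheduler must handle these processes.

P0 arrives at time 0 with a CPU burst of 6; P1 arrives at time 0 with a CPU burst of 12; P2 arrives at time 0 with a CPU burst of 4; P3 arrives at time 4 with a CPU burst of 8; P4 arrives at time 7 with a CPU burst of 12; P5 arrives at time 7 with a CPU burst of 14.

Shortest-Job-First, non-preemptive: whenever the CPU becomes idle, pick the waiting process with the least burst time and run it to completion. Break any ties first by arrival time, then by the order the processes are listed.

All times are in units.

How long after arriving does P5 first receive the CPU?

35

Gantt: | P2 0-4 | P0 4-10 | P3 10-18 | P1 18-30 | P4 30-42 | P5 42-56 |
Completion: P0=10  P1=30  P2=4  P3=18  P4=42  P5=56
Response(P5) = first start − arrival = 42 − 7 = 35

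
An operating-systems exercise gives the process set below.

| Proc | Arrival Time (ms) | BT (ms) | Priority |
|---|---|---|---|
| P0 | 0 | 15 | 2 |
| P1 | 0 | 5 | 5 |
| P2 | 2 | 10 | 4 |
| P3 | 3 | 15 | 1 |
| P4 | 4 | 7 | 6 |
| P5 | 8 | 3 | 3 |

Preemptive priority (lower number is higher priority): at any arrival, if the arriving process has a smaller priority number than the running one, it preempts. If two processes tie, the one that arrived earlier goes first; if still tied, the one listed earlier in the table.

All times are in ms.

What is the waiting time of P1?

43

Schedule: | P0 0-3 | P3 3-18 | P0 18-30 | P5 30-33 | P2 33-43 | P1 43-48 | P4 48-55 |
Completion: P0=30  P1=48  P2=43  P3=18  P4=55  P5=33
Waiting(P1) = turnaround − burst = 48 − 5 = 43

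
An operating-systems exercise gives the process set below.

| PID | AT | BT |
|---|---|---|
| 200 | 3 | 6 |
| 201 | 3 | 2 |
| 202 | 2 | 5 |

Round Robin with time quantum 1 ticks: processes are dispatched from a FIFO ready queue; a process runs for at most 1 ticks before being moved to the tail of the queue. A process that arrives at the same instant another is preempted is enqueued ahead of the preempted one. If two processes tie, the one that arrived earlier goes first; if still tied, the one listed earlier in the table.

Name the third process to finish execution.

200

Schedule: | idle 0-2 | 202 2-3 | 200 3-4 | 201 4-5 | 202 5-6 | 200 6-7 | 201 7-8 | 202 8-9 | 200 9-10 | 202 10-11 | 200 11-12 | 202 12-13 | 200 13-15 |
Completion: 200=15  201=8  202=13
Turnaround (C−A): 200=12  201=5  202=11
Finish order: 201 → 202 → 200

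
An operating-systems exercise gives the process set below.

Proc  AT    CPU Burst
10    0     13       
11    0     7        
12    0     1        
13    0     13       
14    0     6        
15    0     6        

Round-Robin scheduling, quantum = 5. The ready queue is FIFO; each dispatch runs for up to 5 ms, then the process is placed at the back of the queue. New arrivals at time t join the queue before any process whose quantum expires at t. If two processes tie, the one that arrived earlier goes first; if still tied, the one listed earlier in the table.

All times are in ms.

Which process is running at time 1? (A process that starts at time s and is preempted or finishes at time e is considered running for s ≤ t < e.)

10

Schedule: | 10 0-5 | 11 5-10 | 12 10-11 | 13 11-16 | 14 16-21 | 15 21-26 | 10 26-31 | 11 31-33 | 13 33-38 | 14 38-39 | 15 39-40 | 10 40-43 | 13 43-46 |
Completion: 10=43  11=33  12=11  13=46  14=39  15=40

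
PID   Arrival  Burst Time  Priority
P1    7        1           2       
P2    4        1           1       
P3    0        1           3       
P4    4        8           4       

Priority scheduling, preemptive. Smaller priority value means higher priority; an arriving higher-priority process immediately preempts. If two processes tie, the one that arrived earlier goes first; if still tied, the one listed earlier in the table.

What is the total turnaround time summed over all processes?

Timeline: | P3 0-1 | idle 1-4 | P2 4-5 | P4 5-7 | P1 7-8 | P4 8-14 |
Completion: P1=8  P2=5  P3=1  P4=14
Turnaround (C−A): P1=1  P2=1  P3=1  P4=10
Turnaround = completion − arrival: P1=1, P2=1, P3=1, P4=10
Total turnaround = 1 + 1 + 1 + 10 = 13

13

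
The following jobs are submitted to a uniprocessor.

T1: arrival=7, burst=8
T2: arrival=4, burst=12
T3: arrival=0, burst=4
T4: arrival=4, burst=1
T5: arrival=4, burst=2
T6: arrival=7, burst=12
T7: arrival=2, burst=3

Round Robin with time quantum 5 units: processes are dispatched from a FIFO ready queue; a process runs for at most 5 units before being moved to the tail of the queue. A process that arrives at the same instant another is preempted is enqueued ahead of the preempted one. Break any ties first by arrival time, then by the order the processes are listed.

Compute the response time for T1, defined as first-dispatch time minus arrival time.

Schedule: | T3 0-4 | T7 4-7 | T2 7-12 | T4 12-13 | T5 13-15 | T1 15-20 | T6 20-25 | T2 25-30 | T1 30-33 | T6 33-38 | T2 38-40 | T6 40-42 |
Completion: T1=33  T2=40  T3=4  T4=13  T5=15  T6=42  T7=7
Turnaround (C−A): T1=26  T2=36  T3=4  T4=9  T5=11  T6=35  T7=5
Response(T1) = first start − arrival = 15 − 7 = 8

8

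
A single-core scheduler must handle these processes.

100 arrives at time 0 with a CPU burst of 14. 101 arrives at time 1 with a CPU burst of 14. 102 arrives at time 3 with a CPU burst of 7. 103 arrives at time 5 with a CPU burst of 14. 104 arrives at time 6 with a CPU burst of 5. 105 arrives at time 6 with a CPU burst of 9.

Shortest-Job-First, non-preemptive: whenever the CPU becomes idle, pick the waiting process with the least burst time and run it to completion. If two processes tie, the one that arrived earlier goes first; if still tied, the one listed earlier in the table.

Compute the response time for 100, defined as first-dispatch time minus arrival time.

0

Schedule: | 100 0-14 | 104 14-19 | 102 19-26 | 105 26-35 | 101 35-49 | 103 49-63 |
Completion: 100=14  101=49  102=26  103=63  104=19  105=35
Turnaround (C−A): 100=14  101=48  102=23  103=58  104=13  105=29
Response(100) = first start − arrival = 0 − 0 = 0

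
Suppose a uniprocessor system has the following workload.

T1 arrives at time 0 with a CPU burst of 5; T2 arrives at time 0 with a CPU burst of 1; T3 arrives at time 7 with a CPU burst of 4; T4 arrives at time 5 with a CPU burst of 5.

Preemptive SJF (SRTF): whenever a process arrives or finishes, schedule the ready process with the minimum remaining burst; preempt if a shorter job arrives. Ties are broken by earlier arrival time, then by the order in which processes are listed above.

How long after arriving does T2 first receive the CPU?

Schedule: | T2 0-1 | T1 1-6 | T4 6-11 | T3 11-15 |
Completion: T1=6  T2=1  T3=15  T4=11
Turnaround (C−A): T1=6  T2=1  T3=8  T4=6
Response(T2) = first start − arrival = 0 − 0 = 0

0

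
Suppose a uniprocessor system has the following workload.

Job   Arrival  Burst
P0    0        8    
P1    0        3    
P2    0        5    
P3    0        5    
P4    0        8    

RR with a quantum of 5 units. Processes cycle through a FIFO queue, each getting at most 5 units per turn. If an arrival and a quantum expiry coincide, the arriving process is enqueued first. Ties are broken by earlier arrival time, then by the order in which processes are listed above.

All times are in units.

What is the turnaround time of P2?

Timeline: | P0 0-5 | P1 5-8 | P2 8-13 | P3 13-18 | P4 18-23 | P0 23-26 | P4 26-29 |
Completion: P0=26  P1=8  P2=13  P3=18  P4=29
Turnaround (C−A): P0=26  P1=8  P2=13  P3=18  P4=29
Turnaround(P2) = completion − arrival = 13 − 0 = 13

13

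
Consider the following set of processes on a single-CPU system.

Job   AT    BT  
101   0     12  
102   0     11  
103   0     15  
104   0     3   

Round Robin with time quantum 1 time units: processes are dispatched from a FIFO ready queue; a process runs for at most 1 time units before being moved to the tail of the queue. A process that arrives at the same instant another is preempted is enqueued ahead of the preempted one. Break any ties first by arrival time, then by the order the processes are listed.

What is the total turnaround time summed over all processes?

Schedule: | 101 0-1 | 102 1-2 | 103 2-3 | 104 3-4 | 101 4-5 | 102 5-6 | 103 6-7 | 104 7-8 | 101 8-9 | 102 9-10 | 103 10-11 | 104 11-12 | 101 12-13 | 102 13-14 | 103 14-15 | 101 15-16 | 102 16-17 | 103 17-18 | 101 18-19 | 102 19-20 | 103 20-21 | 101 21-22 | 102 22-23 | 103 23-24 | 101 24-25 | 102 25-26 | 103 26-27 | 101 27-28 | 102 28-29 | 103 29-30 | 101 30-31 | 102 31-32 | 103 32-33 | 101 33-34 | 102 34-35 | 103 35-36 | 101 36-37 | 103 37-41 |
Completion: 101=37  102=35  103=41  104=12
Turnaround = completion − arrival: 101=37, 102=35, 103=41, 104=12
Total turnaround = 37 + 35 + 41 + 12 = 125

125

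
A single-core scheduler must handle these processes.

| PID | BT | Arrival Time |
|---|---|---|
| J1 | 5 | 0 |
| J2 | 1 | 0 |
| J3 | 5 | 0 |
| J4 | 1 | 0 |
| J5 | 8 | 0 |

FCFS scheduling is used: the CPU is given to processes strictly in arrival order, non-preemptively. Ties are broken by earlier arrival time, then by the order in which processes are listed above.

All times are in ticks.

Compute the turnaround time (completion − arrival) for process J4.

12

Timeline: | J1 0-5 | J2 5-6 | J3 6-11 | J4 11-12 | J5 12-20 |
Completion: J1=5  J2=6  J3=11  J4=12  J5=20
Turnaround(J4) = completion − arrival = 12 − 0 = 12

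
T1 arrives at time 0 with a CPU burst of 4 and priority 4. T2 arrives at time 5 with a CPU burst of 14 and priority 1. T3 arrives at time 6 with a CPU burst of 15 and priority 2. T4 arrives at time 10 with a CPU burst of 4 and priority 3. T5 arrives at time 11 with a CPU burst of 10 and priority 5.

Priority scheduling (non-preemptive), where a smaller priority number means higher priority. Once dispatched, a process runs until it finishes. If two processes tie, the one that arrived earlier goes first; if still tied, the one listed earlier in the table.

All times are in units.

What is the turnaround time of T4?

Gantt: | T1 0-4 | idle 4-5 | T2 5-19 | T3 19-34 | T4 34-38 | T5 38-48 |
Completion: T1=4  T2=19  T3=34  T4=38  T5=48
Turnaround (C−A): T1=4  T2=14  T3=28  T4=28  T5=37
Turnaround(T4) = completion − arrival = 38 − 10 = 28

28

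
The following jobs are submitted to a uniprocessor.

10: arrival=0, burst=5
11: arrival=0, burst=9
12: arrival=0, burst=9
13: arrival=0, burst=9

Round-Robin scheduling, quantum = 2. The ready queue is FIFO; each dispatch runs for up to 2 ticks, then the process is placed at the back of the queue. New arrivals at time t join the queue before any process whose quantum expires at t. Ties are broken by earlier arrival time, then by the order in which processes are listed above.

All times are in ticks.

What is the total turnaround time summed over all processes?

110

Schedule: | 10 0-2 | 11 2-4 | 12 4-6 | 13 6-8 | 10 8-10 | 11 10-12 | 12 12-14 | 13 14-16 | 10 16-17 | 11 17-19 | 12 19-21 | 13 21-23 | 11 23-25 | 12 25-27 | 13 27-29 | 11 29-30 | 12 30-31 | 13 31-32 |
Completion: 10=17  11=30  12=31  13=32
Turnaround = completion − arrival: 10=17, 11=30, 12=31, 13=32
Total turnaround = 17 + 30 + 31 + 32 = 110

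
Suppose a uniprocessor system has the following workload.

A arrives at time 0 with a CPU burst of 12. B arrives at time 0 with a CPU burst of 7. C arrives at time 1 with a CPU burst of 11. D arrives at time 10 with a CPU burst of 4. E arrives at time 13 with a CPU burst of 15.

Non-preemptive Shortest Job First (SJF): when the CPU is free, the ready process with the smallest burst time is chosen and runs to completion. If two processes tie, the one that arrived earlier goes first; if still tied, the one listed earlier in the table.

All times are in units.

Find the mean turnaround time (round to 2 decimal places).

Timeline: | B 0-7 | C 7-18 | D 18-22 | A 22-34 | E 34-49 |
Completion: A=34  B=7  C=18  D=22  E=49
Turnaround (C−A): A=34  B=7  C=17  D=12  E=36
Turnaround times: A=34, B=7, C=17, D=12, E=36
Average turnaround = (34+7+17+12+36) / 5 = 106/5 = 21.20

21.20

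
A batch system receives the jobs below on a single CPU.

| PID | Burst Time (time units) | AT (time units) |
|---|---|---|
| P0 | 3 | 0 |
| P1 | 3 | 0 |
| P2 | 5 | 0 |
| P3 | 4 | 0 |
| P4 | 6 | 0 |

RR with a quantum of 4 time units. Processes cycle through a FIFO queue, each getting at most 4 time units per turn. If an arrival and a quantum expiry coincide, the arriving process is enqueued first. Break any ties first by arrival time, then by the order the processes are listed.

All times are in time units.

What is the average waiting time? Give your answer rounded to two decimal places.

Schedule: | P0 0-3 | P1 3-6 | P2 6-10 | P3 10-14 | P4 14-18 | P2 18-19 | P4 19-21 |
Completion: P0=3  P1=6  P2=19  P3=14  P4=21
Turnaround (C−A): P0=3  P1=6  P2=19  P3=14  P4=21
Waiting times: P0=0, P1=3, P2=14, P3=10, P4=15
Average waiting = (0+3+14+10+15) / 5 = 42/5 = 8.40

8.40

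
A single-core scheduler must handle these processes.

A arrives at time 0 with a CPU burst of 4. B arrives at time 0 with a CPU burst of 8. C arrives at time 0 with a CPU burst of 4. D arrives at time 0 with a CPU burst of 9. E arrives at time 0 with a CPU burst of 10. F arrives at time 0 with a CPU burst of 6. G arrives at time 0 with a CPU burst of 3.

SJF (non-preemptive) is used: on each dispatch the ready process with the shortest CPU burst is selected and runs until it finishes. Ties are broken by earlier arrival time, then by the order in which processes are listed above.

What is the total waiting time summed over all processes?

Schedule: | G 0-3 | A 3-7 | C 7-11 | F 11-17 | B 17-25 | D 25-34 | E 34-44 |
Completion: A=7  B=25  C=11  D=34  E=44  F=17  G=3
Turnaround (C−A): A=7  B=25  C=11  D=34  E=44  F=17  G=3
Waiting = turnaround − burst: A=3, B=17, C=7, D=25, E=34, F=11, G=0
Total waiting = 3 + 17 + 7 + 25 + 34 + 11 + 0 = 97

97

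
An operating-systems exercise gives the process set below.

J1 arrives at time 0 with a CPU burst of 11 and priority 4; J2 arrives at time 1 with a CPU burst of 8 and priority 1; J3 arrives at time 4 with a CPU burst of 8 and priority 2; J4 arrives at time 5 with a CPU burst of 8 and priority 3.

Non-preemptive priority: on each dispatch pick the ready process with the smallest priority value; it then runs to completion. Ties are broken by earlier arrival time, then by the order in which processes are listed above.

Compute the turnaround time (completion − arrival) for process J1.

Schedule: | J1 0-11 | J2 11-19 | J3 19-27 | J4 27-35 |
Completion: J1=11  J2=19  J3=27  J4=35
Turnaround (C−A): J1=11  J2=18  J3=23  J4=30
Turnaround(J1) = completion − arrival = 11 − 0 = 11

11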